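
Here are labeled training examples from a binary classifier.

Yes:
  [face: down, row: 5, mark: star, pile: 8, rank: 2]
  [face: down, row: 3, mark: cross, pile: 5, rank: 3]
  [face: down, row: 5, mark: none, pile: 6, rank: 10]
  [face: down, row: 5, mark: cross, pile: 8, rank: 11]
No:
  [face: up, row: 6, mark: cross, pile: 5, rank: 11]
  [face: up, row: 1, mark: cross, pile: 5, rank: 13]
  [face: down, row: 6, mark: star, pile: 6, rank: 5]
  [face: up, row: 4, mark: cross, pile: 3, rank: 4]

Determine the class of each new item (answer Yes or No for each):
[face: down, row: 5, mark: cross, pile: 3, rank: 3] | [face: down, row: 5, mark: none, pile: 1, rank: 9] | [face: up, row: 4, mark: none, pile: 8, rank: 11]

The classifier is using: face is down AND row ≤ 5.
[face: down, row: 5, mark: cross, pile: 3, rank: 3]: face is down, row = 5 — passes, so Yes. [face: down, row: 5, mark: none, pile: 1, rank: 9]: face is down, row = 5 — passes, so Yes. [face: up, row: 4, mark: none, pile: 8, rank: 11]: face is up, row = 4 — does not satisfy this, so No.

Yes, Yes, No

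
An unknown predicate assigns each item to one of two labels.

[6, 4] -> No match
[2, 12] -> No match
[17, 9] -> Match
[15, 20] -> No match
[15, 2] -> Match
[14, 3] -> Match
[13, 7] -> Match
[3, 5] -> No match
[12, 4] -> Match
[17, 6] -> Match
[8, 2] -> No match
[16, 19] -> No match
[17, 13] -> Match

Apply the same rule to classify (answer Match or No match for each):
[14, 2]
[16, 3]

Rule: first > second AND sum ≥ 14. This holds for each 'Match' example and fails for each 'No match' one.
[14, 2] → 14 > 2, 14+2 = 16 → Match.
[16, 3] → 16 > 3, 16+3 = 19 → Match.

Match, Match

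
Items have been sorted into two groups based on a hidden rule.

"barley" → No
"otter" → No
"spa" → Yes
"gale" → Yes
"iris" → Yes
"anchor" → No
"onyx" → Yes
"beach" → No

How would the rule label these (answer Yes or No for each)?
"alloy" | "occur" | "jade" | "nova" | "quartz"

A rule that fits every label: length ≤ 4 — true of each 'Yes' example, false of each 'No' one.
"alloy": length 5 — doesn't qualify, so No.
"occur": length 5 — doesn't qualify, so No.
"jade": length 4 — fits, so Yes.
"nova": length 4 — fits, so Yes.
"quartz": length 6 — doesn't qualify, so No.

No, No, Yes, Yes, No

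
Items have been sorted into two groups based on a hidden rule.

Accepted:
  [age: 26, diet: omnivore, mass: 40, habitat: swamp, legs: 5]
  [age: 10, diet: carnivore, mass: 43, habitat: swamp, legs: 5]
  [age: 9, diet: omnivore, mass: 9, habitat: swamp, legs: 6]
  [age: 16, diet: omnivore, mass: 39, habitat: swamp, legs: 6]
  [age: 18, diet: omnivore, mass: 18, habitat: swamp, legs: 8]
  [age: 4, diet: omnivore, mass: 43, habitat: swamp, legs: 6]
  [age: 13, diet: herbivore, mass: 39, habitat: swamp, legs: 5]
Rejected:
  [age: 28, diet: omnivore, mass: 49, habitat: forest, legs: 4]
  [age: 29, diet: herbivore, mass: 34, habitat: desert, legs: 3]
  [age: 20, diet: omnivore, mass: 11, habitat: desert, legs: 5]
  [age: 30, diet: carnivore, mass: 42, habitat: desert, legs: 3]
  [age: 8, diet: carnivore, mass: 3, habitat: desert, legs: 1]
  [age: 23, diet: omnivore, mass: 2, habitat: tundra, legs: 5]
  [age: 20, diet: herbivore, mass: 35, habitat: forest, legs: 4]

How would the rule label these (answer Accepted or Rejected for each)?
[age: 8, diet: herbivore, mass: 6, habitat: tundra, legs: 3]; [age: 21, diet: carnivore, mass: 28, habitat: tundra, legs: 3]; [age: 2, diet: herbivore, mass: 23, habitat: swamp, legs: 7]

Rejected, Rejected, Accepted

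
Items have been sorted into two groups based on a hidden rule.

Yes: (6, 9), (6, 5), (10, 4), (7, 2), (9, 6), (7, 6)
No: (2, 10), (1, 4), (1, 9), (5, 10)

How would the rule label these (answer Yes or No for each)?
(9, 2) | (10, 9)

One predicate separates the groups cleanly: first ≥ 6.

Yes, Yes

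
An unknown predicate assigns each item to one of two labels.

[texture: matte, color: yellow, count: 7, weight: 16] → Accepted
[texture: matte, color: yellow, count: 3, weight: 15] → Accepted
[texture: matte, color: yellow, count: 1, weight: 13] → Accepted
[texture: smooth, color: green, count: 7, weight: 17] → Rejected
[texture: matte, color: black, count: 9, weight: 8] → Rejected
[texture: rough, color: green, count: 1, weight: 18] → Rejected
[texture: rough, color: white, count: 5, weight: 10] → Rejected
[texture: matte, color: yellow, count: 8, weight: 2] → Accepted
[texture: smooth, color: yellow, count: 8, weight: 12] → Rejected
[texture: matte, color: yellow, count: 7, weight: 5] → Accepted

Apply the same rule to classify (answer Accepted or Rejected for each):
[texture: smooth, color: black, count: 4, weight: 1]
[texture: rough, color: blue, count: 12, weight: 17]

The classifier is using: texture is matte AND color is yellow.

Rejected, Rejected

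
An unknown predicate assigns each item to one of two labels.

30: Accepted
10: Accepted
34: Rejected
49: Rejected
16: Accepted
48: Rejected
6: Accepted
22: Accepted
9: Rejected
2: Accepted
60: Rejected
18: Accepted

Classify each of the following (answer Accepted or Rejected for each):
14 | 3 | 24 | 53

Accepted, Rejected, Accepted, Rejected

A rule that fits every label: even AND at most 30 — true of each 'Accepted' example, false of each 'Rejected' one.
14 — 14 is even, 14 ≤ 30, hence Accepted.
3 — 3 is odd, 3 ≤ 30, hence Rejected.
24 — 24 is even, 24 ≤ 30, hence Accepted.
53 — 53 is odd, 53 > 30, hence Rejected.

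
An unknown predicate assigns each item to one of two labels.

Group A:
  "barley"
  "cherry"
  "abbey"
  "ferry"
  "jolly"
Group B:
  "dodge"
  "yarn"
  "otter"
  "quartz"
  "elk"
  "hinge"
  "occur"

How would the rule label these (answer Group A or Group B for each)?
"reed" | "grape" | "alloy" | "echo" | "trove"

Group B, Group B, Group A, Group B, Group B

The pattern is that an item is 'Group A' exactly when: ends with 'y'.
"reed" — ends with 'd', hence Group B. "grape" — ends with 'e', hence Group B. "alloy" — ends with 'y', hence Group A. "echo" — ends with 'o', hence Group B. "trove" — ends with 'e', hence Group B.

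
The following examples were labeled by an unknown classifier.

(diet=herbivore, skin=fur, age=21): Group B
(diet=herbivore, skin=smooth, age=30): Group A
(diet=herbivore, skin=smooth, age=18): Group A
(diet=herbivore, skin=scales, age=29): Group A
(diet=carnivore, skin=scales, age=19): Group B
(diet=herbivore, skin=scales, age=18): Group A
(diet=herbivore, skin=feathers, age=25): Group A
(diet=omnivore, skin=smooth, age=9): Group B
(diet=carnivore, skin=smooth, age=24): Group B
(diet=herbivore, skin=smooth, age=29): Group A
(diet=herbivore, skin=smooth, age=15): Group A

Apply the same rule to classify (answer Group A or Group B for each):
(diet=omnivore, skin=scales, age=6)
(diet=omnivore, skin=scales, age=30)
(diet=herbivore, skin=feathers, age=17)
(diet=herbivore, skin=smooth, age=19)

Group B, Group B, Group A, Group A

'Group A' ⟺ diet is herbivore AND age ≠ 21.
(diet=omnivore, skin=scales, age=6): diet is omnivore, age = 6, does not satisfy this → Group B. (diet=omnivore, skin=scales, age=30): diet is omnivore, age = 30, does not satisfy this → Group B. (diet=herbivore, skin=feathers, age=17): diet is herbivore, age = 17, has this property → Group A. (diet=herbivore, skin=smooth, age=19): diet is herbivore, age = 19, has this property → Group A.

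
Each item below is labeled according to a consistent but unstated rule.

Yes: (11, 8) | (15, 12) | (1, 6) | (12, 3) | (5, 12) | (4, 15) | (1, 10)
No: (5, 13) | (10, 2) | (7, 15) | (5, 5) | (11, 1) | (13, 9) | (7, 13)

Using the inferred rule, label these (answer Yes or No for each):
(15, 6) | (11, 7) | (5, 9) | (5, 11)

Yes, No, No, No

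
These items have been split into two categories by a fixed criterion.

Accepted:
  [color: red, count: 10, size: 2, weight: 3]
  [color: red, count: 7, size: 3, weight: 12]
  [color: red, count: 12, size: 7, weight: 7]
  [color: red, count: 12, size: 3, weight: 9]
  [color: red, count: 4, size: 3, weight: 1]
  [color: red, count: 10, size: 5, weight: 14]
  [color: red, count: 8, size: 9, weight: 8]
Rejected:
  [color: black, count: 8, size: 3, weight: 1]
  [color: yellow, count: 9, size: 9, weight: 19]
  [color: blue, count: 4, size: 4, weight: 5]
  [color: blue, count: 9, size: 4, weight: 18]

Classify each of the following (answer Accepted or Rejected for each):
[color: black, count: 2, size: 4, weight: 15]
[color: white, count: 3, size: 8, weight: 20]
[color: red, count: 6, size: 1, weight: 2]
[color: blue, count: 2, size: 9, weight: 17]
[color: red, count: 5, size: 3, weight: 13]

Looking at the examples, the only property every 'Accepted' case has and every 'Rejected' case lacks is: color is red.
[color: black, count: 2, size: 4, weight: 15]: color is black, doesn't match → Rejected.
[color: white, count: 3, size: 8, weight: 20]: color is white, doesn't match → Rejected.
[color: red, count: 6, size: 1, weight: 2]: color is red, passes → Accepted.
[color: blue, count: 2, size: 9, weight: 17]: color is blue, doesn't match → Rejected.
[color: red, count: 5, size: 3, weight: 13]: color is red, passes → Accepted.

Rejected, Rejected, Accepted, Rejected, Accepted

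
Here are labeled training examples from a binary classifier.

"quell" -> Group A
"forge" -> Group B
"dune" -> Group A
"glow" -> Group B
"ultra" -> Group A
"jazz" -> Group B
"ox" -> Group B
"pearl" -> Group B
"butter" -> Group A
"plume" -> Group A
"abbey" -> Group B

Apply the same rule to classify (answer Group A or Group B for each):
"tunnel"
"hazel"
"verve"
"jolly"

The rule appears to be: contains 'u'.
Group A: "tunnel", since has 'u'.
Group B: "hazel", since no 'u'.
Group B: "verve", since no 'u'.
Group B: "jolly", since no 'u'.

Group A, Group B, Group B, Group B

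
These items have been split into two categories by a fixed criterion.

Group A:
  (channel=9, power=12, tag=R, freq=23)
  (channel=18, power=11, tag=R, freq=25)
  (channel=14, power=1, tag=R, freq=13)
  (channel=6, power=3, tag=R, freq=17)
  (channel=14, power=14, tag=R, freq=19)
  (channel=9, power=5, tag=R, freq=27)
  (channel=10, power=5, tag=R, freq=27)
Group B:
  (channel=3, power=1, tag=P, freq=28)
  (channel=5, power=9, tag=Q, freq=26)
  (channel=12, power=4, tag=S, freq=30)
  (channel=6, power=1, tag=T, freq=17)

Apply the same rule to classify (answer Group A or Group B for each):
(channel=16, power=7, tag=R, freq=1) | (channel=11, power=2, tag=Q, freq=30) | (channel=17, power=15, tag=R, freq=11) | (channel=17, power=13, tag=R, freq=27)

Group A, Group B, Group A, Group A

The pattern is that an item is 'Group A' exactly when: tag is R.
Group A: (channel=16, power=7, tag=R, freq=1), since tag is R.
Group B: (channel=11, power=2, tag=Q, freq=30), since tag is Q.
Group A: (channel=17, power=15, tag=R, freq=11), since tag is R.
Group A: (channel=17, power=13, tag=R, freq=27), since tag is R.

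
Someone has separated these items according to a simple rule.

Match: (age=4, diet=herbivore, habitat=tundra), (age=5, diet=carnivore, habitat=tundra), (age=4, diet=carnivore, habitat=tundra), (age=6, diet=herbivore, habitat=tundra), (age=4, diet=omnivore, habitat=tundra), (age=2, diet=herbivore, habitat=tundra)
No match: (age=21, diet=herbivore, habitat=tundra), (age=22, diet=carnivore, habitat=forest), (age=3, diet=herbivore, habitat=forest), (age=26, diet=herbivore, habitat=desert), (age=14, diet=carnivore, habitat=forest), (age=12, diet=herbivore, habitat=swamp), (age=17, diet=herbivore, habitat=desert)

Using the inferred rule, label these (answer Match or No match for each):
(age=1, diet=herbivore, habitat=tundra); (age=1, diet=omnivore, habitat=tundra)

Match, Match

The common property of the 'Match' items is: habitat is tundra AND age ≤ 6. No 'No match' item has it.
(age=1, diet=herbivore, habitat=tundra) → habitat is tundra, age = 1 → Match.
(age=1, diet=omnivore, habitat=tundra) → habitat is tundra, age = 1 → Match.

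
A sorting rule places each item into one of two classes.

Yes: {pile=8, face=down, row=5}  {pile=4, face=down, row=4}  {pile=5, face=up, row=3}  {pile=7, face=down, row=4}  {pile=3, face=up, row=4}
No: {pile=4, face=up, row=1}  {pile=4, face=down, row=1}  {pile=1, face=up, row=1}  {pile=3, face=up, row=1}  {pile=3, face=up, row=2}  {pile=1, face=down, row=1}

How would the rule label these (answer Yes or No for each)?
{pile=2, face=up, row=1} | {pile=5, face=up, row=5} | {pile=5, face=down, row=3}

Every 'Yes' example satisfies: row ≥ 3. None of the 'No' examples do.

No, Yes, Yes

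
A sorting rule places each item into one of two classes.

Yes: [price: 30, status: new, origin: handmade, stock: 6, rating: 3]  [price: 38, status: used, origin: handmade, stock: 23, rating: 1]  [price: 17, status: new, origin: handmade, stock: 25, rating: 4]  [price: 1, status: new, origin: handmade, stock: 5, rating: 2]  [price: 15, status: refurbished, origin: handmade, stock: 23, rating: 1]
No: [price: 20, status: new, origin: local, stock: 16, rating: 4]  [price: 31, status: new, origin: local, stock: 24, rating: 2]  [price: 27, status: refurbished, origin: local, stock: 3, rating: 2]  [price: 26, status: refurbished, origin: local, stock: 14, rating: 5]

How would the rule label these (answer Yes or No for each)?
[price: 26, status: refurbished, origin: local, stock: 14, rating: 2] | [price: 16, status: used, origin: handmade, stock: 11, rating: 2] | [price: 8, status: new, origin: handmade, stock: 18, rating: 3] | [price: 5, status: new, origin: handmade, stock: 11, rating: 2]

Every 'Yes' example satisfies: origin is handmade. None of the 'No' examples do.
[price: 26, status: refurbished, origin: local, stock: 14, rating: 2]: origin is local — fails the rule, so No. [price: 16, status: used, origin: handmade, stock: 11, rating: 2]: origin is handmade — meets the rule, so Yes. [price: 8, status: new, origin: handmade, stock: 18, rating: 3]: origin is handmade — meets the rule, so Yes. [price: 5, status: new, origin: handmade, stock: 11, rating: 2]: origin is handmade — meets the rule, so Yes.

No, Yes, Yes, Yes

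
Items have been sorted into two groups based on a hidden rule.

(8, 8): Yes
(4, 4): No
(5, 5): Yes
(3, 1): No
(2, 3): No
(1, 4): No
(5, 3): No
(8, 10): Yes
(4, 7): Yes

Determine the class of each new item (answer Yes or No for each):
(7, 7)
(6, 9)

The rule appears to be: sum ≥ 10.

Yes, Yes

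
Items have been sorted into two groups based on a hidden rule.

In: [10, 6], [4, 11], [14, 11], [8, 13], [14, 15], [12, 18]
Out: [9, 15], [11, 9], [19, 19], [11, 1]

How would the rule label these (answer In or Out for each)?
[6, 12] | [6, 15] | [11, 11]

In, In, Out

The rule appears to be: first is even.
[6, 12] — first 6, hence In. [6, 15] — first 6, hence In. [11, 11] — first 11, hence Out.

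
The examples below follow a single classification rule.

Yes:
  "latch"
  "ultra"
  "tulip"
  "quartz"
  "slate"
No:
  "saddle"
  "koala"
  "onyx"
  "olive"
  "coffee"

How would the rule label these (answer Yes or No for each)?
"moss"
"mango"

The simplest hypothesis consistent with all the labels is: contains 't'.
"moss" → no 't' → No.
"mango" → no 't' → No.

No, No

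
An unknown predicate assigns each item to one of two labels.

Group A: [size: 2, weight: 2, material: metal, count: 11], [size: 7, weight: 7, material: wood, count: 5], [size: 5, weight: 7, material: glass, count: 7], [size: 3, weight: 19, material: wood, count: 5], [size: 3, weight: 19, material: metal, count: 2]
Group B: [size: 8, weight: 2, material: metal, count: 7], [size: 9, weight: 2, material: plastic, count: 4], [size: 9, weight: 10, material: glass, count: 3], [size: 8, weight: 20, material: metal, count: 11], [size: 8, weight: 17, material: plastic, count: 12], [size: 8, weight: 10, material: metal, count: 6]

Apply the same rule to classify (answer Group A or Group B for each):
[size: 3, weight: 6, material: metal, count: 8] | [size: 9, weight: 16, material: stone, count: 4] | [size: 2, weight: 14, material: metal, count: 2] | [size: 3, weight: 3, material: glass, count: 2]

Group A, Group B, Group A, Group A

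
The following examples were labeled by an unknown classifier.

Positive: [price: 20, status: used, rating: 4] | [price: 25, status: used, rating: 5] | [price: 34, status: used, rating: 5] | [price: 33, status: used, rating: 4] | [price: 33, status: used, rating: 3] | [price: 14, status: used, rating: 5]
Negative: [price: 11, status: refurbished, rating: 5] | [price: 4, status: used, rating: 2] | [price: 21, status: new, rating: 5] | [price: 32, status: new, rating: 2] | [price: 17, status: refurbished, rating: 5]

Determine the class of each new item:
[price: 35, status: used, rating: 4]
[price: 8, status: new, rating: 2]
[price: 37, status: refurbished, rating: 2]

Positive, Negative, Negative

One predicate separates the groups cleanly: status is used AND price ≥ 11.
Positive: [price: 35, status: used, rating: 4], since status is used, price = 35.
Negative: [price: 8, status: new, rating: 2], since status is new, price = 8.
Negative: [price: 37, status: refurbished, rating: 2], since status is refurbished, price = 37.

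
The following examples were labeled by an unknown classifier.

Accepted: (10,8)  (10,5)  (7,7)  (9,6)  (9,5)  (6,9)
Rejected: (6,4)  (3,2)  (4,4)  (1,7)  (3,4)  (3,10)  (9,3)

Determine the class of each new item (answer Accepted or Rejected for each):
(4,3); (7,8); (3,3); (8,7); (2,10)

One predicate separates the groups cleanly: sum ≥ 14.
(4,3) → 4+3 = 7 → Rejected. (7,8) → 7+8 = 15 → Accepted. (3,3) → 3+3 = 6 → Rejected. (8,7) → 8+7 = 15 → Accepted. (2,10) → 2+10 = 12 → Rejected.

Rejected, Accepted, Rejected, Accepted, Rejected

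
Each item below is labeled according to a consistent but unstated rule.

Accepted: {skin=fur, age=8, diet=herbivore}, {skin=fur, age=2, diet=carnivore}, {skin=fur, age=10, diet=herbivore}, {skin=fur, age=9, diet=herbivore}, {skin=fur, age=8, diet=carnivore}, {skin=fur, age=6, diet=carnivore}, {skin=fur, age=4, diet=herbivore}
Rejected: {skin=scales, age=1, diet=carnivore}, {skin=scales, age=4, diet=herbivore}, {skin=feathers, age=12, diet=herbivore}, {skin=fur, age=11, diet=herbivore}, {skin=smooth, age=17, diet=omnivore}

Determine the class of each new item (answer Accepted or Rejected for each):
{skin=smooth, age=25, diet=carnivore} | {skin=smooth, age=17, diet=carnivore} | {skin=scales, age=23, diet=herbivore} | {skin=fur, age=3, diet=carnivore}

'Accepted' ⟺ skin is fur AND age ≤ 10.

Rejected, Rejected, Rejected, Accepted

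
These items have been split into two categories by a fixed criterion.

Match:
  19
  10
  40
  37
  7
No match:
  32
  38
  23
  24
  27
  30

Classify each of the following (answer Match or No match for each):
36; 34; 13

'Match' ⟺ ≡ 1 (mod 3).
36: 36 mod 3 = 0, doesn't match → No match. 34: 34 mod 3 = 1, qualifies → Match. 13: 13 mod 3 = 1, qualifies → Match.

No match, Match, Match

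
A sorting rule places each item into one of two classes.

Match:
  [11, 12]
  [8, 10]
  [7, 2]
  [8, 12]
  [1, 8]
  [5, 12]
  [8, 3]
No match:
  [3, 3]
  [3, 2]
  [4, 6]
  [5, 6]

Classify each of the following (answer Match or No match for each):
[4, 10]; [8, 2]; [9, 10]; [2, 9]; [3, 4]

Match, Match, Match, Match, No match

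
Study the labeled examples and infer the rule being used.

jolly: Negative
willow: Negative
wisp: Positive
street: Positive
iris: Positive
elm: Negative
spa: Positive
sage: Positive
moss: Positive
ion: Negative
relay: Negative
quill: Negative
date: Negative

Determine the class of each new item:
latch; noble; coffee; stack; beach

Looking at the examples, the only property every 'Positive' case has and every 'Negative' case lacks is: contains 's'.
latch: Negative (no 's'). noble: Negative (no 's'). coffee: Negative (no 's'). stack: Positive (has 's'). beach: Negative (no 's').

Negative, Negative, Negative, Positive, Negative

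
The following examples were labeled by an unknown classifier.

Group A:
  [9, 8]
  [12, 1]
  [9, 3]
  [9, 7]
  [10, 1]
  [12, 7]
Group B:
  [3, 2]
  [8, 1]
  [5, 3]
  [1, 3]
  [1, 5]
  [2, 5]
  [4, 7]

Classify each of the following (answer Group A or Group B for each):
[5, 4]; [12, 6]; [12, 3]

One predicate separates the groups cleanly: first ≥ 9.
[5, 4]: first 5 — doesn't qualify, so Group B.
[12, 6]: first 12 — fits, so Group A.
[12, 3]: first 12 — fits, so Group A.

Group B, Group A, Group A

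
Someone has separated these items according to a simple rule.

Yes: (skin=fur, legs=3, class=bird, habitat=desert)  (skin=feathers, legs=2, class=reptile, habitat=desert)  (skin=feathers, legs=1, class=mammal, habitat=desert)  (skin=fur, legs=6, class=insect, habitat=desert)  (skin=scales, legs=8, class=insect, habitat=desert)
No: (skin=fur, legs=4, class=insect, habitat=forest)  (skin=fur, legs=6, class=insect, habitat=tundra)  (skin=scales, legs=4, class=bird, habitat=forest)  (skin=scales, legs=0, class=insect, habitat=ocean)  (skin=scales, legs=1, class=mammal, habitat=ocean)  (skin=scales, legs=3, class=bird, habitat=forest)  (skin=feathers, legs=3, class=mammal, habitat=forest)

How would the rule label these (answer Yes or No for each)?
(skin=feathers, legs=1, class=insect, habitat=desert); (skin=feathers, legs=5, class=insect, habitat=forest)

The distinguishing property — habitat is desert — holds for all the 'Yes' cases and none of the 'No' cases.
(skin=feathers, legs=1, class=insect, habitat=desert) — habitat is desert, hence Yes.
(skin=feathers, legs=5, class=insect, habitat=forest) — habitat is forest, hence No.

Yes, No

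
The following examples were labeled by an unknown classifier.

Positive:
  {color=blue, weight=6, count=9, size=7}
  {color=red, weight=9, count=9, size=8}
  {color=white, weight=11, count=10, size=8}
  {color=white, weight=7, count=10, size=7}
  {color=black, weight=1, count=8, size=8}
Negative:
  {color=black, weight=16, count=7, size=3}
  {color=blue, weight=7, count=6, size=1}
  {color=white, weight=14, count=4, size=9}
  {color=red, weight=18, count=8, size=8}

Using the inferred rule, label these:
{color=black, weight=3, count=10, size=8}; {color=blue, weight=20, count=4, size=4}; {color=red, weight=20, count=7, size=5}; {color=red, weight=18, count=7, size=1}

Positive, Negative, Negative, Negative

The classifier is using: weight ≤ 11 AND size ≥ 3.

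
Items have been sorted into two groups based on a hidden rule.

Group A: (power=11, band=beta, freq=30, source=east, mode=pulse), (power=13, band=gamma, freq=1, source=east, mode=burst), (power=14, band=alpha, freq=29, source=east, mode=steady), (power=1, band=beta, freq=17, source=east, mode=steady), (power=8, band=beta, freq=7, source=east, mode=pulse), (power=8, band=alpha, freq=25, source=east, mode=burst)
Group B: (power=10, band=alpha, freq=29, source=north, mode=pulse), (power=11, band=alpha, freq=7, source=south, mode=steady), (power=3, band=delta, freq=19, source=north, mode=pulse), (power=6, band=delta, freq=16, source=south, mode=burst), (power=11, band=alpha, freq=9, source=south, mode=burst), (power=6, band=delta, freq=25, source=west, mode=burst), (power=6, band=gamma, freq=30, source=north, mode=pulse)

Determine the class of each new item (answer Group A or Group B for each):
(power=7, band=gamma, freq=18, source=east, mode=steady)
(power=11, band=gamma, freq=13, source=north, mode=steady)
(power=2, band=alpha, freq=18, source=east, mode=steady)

Group A, Group B, Group A

The simplest hypothesis consistent with all the labels is: source is east.
(power=7, band=gamma, freq=18, source=east, mode=steady): source is east — has this property, so Group A. (power=11, band=gamma, freq=13, source=north, mode=steady): source is north — does not satisfy this, so Group B. (power=2, band=alpha, freq=18, source=east, mode=steady): source is east — has this property, so Group A.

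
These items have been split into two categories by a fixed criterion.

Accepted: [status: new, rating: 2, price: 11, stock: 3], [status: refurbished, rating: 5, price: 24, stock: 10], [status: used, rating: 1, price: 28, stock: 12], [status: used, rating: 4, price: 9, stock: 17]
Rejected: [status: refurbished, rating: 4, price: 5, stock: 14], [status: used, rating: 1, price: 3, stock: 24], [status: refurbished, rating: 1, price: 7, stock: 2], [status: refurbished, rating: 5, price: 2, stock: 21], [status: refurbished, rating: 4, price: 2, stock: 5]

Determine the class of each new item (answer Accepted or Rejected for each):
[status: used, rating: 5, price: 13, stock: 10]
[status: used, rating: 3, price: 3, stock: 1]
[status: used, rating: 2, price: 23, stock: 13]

Accepted, Rejected, Accepted

The simplest hypothesis consistent with all the labels is: price ≥ 9.
[status: used, rating: 5, price: 13, stock: 10] → price = 13 → Accepted.
[status: used, rating: 3, price: 3, stock: 1] → price = 3 → Rejected.
[status: used, rating: 2, price: 23, stock: 13] → price = 23 → Accepted.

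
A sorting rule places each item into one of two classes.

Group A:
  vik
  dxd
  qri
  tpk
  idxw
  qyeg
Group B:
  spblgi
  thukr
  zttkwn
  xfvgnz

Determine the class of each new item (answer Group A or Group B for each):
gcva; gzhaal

Group A, Group B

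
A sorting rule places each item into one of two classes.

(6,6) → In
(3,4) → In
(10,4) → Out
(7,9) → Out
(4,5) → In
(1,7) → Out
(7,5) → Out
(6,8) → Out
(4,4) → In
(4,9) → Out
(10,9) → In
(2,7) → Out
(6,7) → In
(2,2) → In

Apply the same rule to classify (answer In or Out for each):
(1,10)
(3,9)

Out, Out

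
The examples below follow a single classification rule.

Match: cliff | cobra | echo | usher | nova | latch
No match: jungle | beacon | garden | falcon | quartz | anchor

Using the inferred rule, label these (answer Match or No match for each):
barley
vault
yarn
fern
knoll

The distinguishing property — length ≤ 5 — holds for all the 'Match' cases and none of the 'No match' cases.
barley → length 6 → No match. vault → length 5 → Match. yarn → length 4 → Match. fern → length 4 → Match. knoll → length 5 → Match.

No match, Match, Match, Match, Match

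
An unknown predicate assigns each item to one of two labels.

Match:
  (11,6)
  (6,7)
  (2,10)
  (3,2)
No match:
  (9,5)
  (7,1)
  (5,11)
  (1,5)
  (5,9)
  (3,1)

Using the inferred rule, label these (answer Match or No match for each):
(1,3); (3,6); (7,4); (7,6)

No match, Match, Match, Match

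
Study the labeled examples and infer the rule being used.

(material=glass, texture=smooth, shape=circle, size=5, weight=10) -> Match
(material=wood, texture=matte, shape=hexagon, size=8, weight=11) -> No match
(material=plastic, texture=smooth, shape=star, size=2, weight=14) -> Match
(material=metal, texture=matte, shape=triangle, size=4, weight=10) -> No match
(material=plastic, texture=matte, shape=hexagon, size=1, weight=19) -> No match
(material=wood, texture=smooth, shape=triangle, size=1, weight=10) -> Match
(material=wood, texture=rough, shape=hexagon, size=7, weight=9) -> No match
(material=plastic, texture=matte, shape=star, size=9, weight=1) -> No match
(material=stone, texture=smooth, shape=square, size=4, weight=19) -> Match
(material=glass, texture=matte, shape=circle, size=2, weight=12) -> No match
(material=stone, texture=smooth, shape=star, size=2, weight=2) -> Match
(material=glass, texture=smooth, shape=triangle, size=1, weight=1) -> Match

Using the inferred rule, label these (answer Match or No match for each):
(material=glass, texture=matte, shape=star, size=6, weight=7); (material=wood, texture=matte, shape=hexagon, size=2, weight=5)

No match, No match

Rule: texture is smooth. This holds for each 'Match' example and fails for each 'No match' one.
No match: (material=glass, texture=matte, shape=star, size=6, weight=7), since texture is matte.
No match: (material=wood, texture=matte, shape=hexagon, size=2, weight=5), since texture is matte.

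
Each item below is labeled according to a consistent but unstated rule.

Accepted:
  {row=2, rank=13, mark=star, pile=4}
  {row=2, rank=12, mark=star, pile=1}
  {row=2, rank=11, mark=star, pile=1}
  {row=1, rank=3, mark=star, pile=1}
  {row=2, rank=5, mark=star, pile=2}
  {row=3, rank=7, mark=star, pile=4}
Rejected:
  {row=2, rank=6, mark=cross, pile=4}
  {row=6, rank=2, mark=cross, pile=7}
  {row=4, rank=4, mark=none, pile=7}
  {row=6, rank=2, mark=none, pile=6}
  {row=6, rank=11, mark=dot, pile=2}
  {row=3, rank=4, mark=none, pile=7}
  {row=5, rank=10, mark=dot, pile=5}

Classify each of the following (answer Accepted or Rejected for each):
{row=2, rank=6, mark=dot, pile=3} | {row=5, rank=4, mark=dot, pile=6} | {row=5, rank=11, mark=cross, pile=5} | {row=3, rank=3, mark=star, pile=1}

Rejected, Rejected, Rejected, Accepted

A rule that fits every label: mark is star — true of each 'Accepted' example, false of each 'Rejected' one.
{row=2, rank=6, mark=dot, pile=3} → mark is dot → Rejected.
{row=5, rank=4, mark=dot, pile=6} → mark is dot → Rejected.
{row=5, rank=11, mark=cross, pile=5} → mark is cross → Rejected.
{row=3, rank=3, mark=star, pile=1} → mark is star → Accepted.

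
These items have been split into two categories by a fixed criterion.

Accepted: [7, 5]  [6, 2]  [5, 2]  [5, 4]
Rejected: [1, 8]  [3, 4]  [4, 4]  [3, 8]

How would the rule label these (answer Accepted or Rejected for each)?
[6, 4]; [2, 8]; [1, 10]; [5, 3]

Accepted, Rejected, Rejected, Accepted

Every 'Accepted' example satisfies: first > second. None of the 'Rejected' examples do.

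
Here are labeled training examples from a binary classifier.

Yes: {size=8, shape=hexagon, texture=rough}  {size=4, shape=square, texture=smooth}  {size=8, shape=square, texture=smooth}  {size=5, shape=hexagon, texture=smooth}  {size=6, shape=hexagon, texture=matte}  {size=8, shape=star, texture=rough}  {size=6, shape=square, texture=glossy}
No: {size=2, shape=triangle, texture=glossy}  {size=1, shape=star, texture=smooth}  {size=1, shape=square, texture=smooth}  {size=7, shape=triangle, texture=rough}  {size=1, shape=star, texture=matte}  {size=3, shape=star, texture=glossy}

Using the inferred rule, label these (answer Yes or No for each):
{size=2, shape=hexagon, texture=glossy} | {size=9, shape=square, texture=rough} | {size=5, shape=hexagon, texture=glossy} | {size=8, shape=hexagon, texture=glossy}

The rule appears to be: size ≥ 4 AND size ≠ 7.
{size=2, shape=hexagon, texture=glossy}: No (size = 2). {size=9, shape=square, texture=rough}: Yes (size = 9). {size=5, shape=hexagon, texture=glossy}: Yes (size = 5). {size=8, shape=hexagon, texture=glossy}: Yes (size = 8).

No, Yes, Yes, Yes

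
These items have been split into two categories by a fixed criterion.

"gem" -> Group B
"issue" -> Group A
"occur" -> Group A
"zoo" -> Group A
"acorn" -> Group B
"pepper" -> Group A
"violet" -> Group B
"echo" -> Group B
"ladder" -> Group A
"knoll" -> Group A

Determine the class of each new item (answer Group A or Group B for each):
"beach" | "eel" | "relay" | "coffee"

Group B, Group A, Group B, Group A

All 'Group A' examples share one property — has a double letter — and every 'Group B' example lacks it.
Group B: "beach", since no doubled letter. Group A: "eel", since 'ee' doubled. Group B: "relay", since no doubled letter. Group A: "coffee", since 'ff' doubled.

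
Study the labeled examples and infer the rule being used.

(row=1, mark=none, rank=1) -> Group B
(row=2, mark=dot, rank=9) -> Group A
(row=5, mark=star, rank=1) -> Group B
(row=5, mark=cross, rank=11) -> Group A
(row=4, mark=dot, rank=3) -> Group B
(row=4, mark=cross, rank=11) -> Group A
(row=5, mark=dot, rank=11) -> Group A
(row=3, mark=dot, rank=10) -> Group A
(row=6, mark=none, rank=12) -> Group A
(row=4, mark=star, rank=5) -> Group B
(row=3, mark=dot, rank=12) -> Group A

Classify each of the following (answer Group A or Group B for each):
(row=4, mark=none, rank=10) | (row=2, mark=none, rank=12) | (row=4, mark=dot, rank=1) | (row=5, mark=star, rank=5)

Group A, Group A, Group B, Group B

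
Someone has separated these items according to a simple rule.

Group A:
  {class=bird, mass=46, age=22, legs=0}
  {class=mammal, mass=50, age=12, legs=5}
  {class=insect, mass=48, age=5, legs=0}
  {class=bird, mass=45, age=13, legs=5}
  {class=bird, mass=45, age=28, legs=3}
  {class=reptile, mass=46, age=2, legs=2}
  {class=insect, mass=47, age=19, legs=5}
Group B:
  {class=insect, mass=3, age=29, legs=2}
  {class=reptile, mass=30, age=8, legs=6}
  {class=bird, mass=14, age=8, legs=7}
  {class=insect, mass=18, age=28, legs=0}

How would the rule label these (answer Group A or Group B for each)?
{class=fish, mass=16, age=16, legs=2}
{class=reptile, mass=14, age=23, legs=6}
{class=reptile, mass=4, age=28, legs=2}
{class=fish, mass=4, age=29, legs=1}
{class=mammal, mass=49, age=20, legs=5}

Group B, Group B, Group B, Group B, Group A

The pattern is that an item is 'Group A' exactly when: mass ≥ 45.
{class=fish, mass=16, age=16, legs=2} — mass = 16, hence Group B.
{class=reptile, mass=14, age=23, legs=6} — mass = 14, hence Group B.
{class=reptile, mass=4, age=28, legs=2} — mass = 4, hence Group B.
{class=fish, mass=4, age=29, legs=1} — mass = 4, hence Group B.
{class=mammal, mass=49, age=20, legs=5} — mass = 49, hence Group A.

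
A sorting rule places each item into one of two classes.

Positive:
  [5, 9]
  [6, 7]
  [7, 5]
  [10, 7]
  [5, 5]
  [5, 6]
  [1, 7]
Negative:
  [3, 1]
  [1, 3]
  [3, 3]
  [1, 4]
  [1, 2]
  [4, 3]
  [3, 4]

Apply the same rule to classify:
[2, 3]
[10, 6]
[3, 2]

Negative, Positive, Negative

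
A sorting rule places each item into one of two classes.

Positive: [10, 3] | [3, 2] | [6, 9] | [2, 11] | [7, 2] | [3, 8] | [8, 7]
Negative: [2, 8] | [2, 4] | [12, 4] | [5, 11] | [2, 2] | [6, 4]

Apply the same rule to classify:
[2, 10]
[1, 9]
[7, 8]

Negative, Negative, Positive

The classifier is using: sum is odd.
[2, 10]: 2+10 = 12, fails this test → Negative. [1, 9]: 1+9 = 10, fails this test → Negative. [7, 8]: 7+8 = 15, qualifies → Positive.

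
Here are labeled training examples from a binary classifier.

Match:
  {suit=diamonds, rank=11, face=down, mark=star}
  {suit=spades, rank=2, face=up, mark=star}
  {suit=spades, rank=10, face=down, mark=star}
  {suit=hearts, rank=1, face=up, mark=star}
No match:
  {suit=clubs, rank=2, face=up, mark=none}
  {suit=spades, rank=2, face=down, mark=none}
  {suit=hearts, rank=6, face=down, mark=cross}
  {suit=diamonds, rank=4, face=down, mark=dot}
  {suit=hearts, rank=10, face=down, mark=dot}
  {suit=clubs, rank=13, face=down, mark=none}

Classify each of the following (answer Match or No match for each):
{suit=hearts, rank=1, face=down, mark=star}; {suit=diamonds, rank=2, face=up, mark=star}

Match, Match

The classifier is using: mark is star.
{suit=hearts, rank=1, face=down, mark=star}: mark is star, fits → Match.
{suit=diamonds, rank=2, face=up, mark=star}: mark is star, fits → Match.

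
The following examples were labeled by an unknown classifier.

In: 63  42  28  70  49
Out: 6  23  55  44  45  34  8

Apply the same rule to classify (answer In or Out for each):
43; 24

Out, Out

The common property of the 'In' items is: multiple of 7. No 'Out' item has it.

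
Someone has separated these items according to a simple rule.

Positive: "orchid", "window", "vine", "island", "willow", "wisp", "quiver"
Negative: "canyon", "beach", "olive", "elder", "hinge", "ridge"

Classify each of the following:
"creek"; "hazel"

'Positive' ⟺ even length AND contains 'i'.

Negative, Negative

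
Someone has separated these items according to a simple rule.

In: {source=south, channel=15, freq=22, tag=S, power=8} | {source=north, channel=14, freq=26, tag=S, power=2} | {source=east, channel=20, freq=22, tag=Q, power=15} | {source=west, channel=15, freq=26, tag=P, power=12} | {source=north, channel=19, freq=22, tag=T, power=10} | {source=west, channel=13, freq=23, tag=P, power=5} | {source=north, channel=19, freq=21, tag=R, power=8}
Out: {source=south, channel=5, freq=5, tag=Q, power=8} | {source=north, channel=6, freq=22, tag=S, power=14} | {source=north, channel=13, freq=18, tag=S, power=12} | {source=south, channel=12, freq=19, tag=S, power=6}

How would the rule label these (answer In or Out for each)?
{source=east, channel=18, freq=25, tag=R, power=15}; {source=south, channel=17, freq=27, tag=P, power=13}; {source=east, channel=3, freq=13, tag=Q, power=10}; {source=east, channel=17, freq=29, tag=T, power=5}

In, In, Out, In

Rule: tag is P OR channel ≥ 14. This holds for each 'In' example and fails for each 'Out' one.
In: {source=east, channel=18, freq=25, tag=R, power=15}, since tag is R, channel = 18. In: {source=south, channel=17, freq=27, tag=P, power=13}, since tag is P, channel = 17. Out: {source=east, channel=3, freq=13, tag=Q, power=10}, since tag is Q, channel = 3. In: {source=east, channel=17, freq=29, tag=T, power=5}, since tag is T, channel = 17.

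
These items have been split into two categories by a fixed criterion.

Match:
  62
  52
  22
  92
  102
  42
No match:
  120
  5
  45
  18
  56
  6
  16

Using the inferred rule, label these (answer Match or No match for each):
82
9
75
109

Match, No match, No match, No match

The rule appears to be: ends in digit 2.
82 — last digit 2, hence Match.
9 — last digit 9, hence No match.
75 — last digit 5, hence No match.
109 — last digit 9, hence No match.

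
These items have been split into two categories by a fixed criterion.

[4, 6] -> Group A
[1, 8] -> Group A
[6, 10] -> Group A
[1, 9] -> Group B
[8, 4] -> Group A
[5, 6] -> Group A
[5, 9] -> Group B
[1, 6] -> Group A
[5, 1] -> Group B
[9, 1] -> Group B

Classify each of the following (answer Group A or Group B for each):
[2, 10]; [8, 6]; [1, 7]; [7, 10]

The simplest hypothesis consistent with all the labels is: second is even.
[2, 10] — second 10, hence Group A. [8, 6] — second 6, hence Group A. [1, 7] — second 7, hence Group B. [7, 10] — second 10, hence Group A.

Group A, Group A, Group B, Group A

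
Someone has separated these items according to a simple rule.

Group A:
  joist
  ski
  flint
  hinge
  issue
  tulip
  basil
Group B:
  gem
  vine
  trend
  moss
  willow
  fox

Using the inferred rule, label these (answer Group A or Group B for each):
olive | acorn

Group A, Group B

Every 'Group A' example satisfies: odd length AND contains 'i'. None of the 'Group B' examples do.
olive: length 5, has 'i' — matches, so Group A. acorn: length 5, no 'i' — doesn't match, so Group B.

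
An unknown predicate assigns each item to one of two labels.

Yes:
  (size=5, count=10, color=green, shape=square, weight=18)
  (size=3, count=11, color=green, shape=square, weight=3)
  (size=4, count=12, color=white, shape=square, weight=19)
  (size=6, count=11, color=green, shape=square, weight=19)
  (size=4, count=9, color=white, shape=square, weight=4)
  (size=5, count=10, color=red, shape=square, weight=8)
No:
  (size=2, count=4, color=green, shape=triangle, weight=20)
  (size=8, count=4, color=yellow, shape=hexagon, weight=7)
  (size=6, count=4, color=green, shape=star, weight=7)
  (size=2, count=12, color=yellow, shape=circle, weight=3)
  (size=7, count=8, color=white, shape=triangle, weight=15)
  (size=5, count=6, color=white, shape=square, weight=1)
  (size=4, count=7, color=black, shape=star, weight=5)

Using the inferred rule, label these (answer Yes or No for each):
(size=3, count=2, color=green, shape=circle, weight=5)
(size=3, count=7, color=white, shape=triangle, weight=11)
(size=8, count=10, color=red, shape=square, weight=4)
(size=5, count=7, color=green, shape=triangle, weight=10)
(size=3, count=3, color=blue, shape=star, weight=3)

Every 'Yes' example satisfies: shape is square AND count ≥ 7. None of the 'No' examples do.

No, No, Yes, No, No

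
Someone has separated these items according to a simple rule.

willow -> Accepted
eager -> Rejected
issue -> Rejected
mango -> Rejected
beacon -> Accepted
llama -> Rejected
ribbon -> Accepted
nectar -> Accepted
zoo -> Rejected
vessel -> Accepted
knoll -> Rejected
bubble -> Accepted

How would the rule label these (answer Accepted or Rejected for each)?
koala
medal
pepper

Rejected, Rejected, Accepted

The common property of the 'Accepted' items is: even length. No 'Rejected' item has it.
Rejected: koala, since length 5.
Rejected: medal, since length 5.
Accepted: pepper, since length 6.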